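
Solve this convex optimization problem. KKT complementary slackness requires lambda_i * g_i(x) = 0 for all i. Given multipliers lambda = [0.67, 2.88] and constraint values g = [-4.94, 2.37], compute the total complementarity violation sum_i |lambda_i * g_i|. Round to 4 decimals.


KKT complementary slackness check:
lambda_1 * g_1 = 0.67 * -4.94 = -3.3098
lambda_2 * g_2 = 2.88 * 2.37 = 6.8256
Total violation = 3.3098 + 6.8256 = 10.1354


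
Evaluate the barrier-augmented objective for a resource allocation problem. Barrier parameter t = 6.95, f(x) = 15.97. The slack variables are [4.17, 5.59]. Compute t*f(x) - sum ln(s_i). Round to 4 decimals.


Step 1: Compute log-barrier.
ln values: [1.4279, 1.721]
phi = -(1.4279 + 1.721) = -3.1489
Step 2: Compute augmented objective.
t*f(x) = 6.95*15.97 = 110.9915
Total = 110.9915 - 3.1489 = 107.8426


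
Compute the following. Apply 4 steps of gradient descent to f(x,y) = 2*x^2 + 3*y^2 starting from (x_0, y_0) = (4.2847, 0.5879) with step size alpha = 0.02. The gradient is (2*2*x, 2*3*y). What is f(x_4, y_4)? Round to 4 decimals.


Gradient descent on f(x,y) = 2*x^2 + 3*y^2.
Starting point: (4.2847, 0.5879), alpha = 0.02
Step 1: grad_x = 2*2*4.2847 = 17.1388, grad_y = 2*3*0.5879 = 3.5274
  x_1 = 4.2847 - 0.02*17.1388 = 3.9419
  y_1 = 0.5879 - 0.02*3.5274 = 0.5174
Step 2: grad_x = 2*2*3.9419 = 15.7677, grad_y = 2*3*0.5174 = 3.1041
  x_2 = 3.9419 - 0.02*15.7677 = 3.6266
  y_2 = 0.5174 - 0.02*3.1041 = 0.4553
Step 3: grad_x = 2*2*3.6266 = 14.5063, grad_y = 2*3*0.4553 = 2.7316
  x_3 = 3.6266 - 0.02*14.5063 = 3.3364
  y_3 = 0.4553 - 0.02*2.7316 = 0.4006
Step 4: grad_x = 2*2*3.3364 = 13.3458, grad_y = 2*3*0.4006 = 2.4038
  x_4 = 3.3364 - 0.02*13.3458 = 3.0695
  y_4 = 0.4006 - 0.02*2.4038 = 0.3526
f(3.0695, 0.3526) = 2*3.0695^2 + 3*0.3526^2 = 19.2169


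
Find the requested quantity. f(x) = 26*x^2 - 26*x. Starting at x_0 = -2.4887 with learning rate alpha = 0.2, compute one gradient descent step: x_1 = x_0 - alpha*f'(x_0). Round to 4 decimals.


We compute the gradient at x_0 and apply the update.
f'(x) = 52*x - 26
f'(-2.4887) = 52*-2.4887 - 26 = -155.4124
x_1 = -2.4887 - 0.2*-155.4124 = 28.5938


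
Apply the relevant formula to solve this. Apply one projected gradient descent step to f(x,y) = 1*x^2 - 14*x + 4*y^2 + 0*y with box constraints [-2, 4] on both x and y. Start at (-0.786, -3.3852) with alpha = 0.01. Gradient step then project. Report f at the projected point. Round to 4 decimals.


Step 1: Compute gradient at (-0.786, -3.3852).
grad_x = 2*1*-0.786 - 14 = -15.572
grad_y = 2*4*-3.3852 + 0 = -27.0816
Step 2: Gradient step.
x_raw = -0.786 - 0.01*-15.572 = -0.6303
y_raw = -3.3852 - 0.01*-27.0816 = -3.1144
Step 3: Project onto [-2, 4].
x_proj = clip(-0.6303) = -0.6303
y_proj = clip(-3.1144) = -2.0
Step 4: Evaluate f.
f(-0.6303, -2.0) = 25.2212


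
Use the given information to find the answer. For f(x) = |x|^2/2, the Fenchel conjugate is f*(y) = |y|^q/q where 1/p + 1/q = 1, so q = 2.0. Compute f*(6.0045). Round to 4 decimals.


The conjugate exponent q satisfies 1/p + 1/q = 1.
p = 2, so q = 2/(2 - 1) = 2.0
|y|^q = 6.0045^2.0 = 36.054
f*(6.0045) = 36.054 / 2.0 = 18.027


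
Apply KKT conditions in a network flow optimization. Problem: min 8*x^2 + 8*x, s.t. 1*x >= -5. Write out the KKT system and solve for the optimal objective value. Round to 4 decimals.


Step 1: Try lambda = 0 (constraint inactive).
Stationarity: 2*8*x + 8 = 0
x* = -8/(2*8) = -0.5
Check constraint: 1*-0.5 = -0.5 >= -5 -- satisfied.
Step 2: Compute optimal value.
f(x*) = 8*(-0.5)^2 + 8*(-0.5) = -2.0


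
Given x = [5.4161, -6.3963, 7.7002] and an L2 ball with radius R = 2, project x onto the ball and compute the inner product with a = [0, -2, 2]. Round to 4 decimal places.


Step 1: Compute ||x|| (intermediates to 6 decimals).
||x|| = sqrt(5.4161^2 + (-6.3963)^2 + 7.7002^2) = 11.381558
Step 2: Project.
Since ||x|| > R, scale = R/||x|| = 2/11.381558 = 0.175723, proj(x) = scale * x
proj(x) = [0.951733, -1.123977, 1.353102]
Step 3: Dot product.
a^T * proj(x) = 0*0.951733 - 2*(-1.123977) + 2*1.353102 = 4.9542


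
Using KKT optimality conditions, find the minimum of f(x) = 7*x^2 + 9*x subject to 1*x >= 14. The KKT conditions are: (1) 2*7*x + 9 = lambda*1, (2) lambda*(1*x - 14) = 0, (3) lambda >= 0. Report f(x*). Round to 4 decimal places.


Step 1: Try lambda = 0 (constraint inactive).
x_unc = -9/(2*7) = -0.6429
Check: 1*-0.6429 = -0.6429 < 14 -- violated!
Step 2: Constraint must be active: 1*x = 14
x* = 14/1 = 14.0
lambda = (2*7*14.0 + 9)/1 = 205.0
Step 3: Compute optimal value.
f(x*) = 7*14.0^2 + 9*14.0 = 1498.0


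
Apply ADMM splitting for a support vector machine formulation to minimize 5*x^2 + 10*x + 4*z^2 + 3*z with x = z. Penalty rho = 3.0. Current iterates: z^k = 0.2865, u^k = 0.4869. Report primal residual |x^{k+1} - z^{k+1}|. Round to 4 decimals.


ADMM iteration with rho = 3.0, z^k = 0.2865, u^k = 0.4869
Step 1: x-update.
Minimize 5*x^2 + 10*x + (3.0/2)*(x - 0.2865 + 0.4869)^2
FOC: (2*5 + 3.0)*x = -10 + 3.0*(0.2865 - 0.4869)
x^{k+1} = -0.8155
Step 2: z-update.
Minimize 4*z^2 + 3*z + (3.0/2)*(-0.8155 - z + 0.4869)^2
FOC: (2*4 + 3.0)*z = -3 + 3.0*(-0.8155 + 0.4869)
z^{k+1} = -0.3623
Step 3: u-update.
u^{k+1} = 0.4869 - 0.8155 + 0.3623 = 0.0338
Step 4: Primal residual = |-0.8155 + 0.3623| = 0.4531


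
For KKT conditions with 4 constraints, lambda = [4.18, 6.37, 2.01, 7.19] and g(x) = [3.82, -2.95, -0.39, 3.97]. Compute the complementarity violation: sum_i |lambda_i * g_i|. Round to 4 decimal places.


KKT complementary slackness check:
lambda_1 * g_1 = 4.18 * 3.82 = 15.9676
lambda_2 * g_2 = 6.37 * -2.95 = -18.7915
lambda_3 * g_3 = 2.01 * -0.39 = -0.7839
lambda_4 * g_4 = 7.19 * 3.97 = 28.5443
Total violation = 15.9676 + 18.7915 + 0.7839 + 28.5443 = 64.0873


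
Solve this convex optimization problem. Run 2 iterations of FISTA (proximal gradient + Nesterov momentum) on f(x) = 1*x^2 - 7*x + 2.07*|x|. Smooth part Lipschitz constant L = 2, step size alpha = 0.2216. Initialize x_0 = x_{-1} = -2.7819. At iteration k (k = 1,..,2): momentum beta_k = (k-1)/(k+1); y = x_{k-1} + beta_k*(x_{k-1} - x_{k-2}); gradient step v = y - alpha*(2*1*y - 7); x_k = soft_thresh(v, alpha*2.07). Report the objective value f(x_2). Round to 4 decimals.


FISTA on f(x) = 1*x^2 - 7*x + 2.07*|x|
L = 2, alpha = 0.2216
Iteration 1: beta = 0.0, y = -2.7819 + 0.0*(-2.7819 + 2.7819) = -2.7819
  grad(y) = -12.5638, v = y - alpha*grad = 0.0022
  prox(v) = soft_thresh(0.0022, 0.4587) = 0.0
Iteration 2: beta = 0.3333, y = 0.0 + 0.3333*(0.0 + 2.7819) = 0.9273
  grad(y) = -5.1454, v = y - alpha*grad = 2.0675
  prox(v) = soft_thresh(2.0675, 0.4587) = 1.6088
f(x_2) = 1*1.6088^2 - 7*1.6088 + 2.07*|1.6088| = -5.3432


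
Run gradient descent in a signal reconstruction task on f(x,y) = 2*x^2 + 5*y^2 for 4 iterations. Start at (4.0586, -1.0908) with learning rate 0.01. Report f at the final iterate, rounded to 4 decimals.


Gradient descent on f(x,y) = 2*x^2 + 5*y^2.
Starting point: (4.0586, -1.0908), alpha = 0.01
Step 1: grad_x = 2*2*4.0586 = 16.2344, grad_y = 2*5*-1.0908 = -10.908
  x_1 = 4.0586 - 0.01*16.2344 = 3.8963
  y_1 = -1.0908 - 0.01*-10.908 = -0.9817
Step 2: grad_x = 2*2*3.8963 = 15.585, grad_y = 2*5*-0.9817 = -9.8172
  x_2 = 3.8963 - 0.01*15.585 = 3.7404
  y_2 = -0.9817 - 0.01*-9.8172 = -0.8835
Step 3: grad_x = 2*2*3.7404 = 14.9616, grad_y = 2*5*-0.8835 = -8.8355
  x_3 = 3.7404 - 0.01*14.9616 = 3.5908
  y_3 = -0.8835 - 0.01*-8.8355 = -0.7952
Step 4: grad_x = 2*2*3.5908 = 14.3632, grad_y = 2*5*-0.7952 = -7.9519
  x_4 = 3.5908 - 0.01*14.3632 = 3.4472
  y_4 = -0.7952 - 0.01*-7.9519 = -0.7157
f(3.4472, -0.7157) = 2*3.4472^2 + 5*(-0.7157)^2 = 26.3267


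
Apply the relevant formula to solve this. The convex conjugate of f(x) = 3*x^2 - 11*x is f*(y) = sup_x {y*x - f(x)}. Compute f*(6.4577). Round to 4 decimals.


f*(y) = sup_x {y*x - a*x^2 - b*x} = sup_x {(y-b)*x - a*x^2}
FOC: (y - b) - 2a*x = 0 => x* = (y - b)/(2a)
x* = (6.4577 + 11)/(2*3) = 2.9096
f*(6.4577) = (y-b)^2/(4a) = (6.4577 + 11)^2/(4*3)
= 304.7713/12 = 25.3976


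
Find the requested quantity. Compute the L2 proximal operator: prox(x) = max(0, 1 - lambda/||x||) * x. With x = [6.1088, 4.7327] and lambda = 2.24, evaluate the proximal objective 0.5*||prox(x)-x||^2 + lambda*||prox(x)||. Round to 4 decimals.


Step 1: Compute ||x||.
||x|| = 7.7276
Step 2: Compute scaling factor.
scale = max(0, 1 - 2.24/7.7276) = 0.7101
Step 3: prox(x) = [4.338, 3.3608]
||prox(x)|| = 5.4876
Step 4: Proximal objective.
0.5*||prox-x||^2 = 2.5088
lambda*||prox|| = 12.2922
Total = 14.801


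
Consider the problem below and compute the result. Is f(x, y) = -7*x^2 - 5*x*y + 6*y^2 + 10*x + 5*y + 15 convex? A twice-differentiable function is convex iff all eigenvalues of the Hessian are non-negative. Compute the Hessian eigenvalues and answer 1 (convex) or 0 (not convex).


The Hessian of f(x,y) = -7*x^2 - 5*x*y + 6*y^2 + 10*x + 5*y + 15 is:
H = [[-14, -5], [-5, 12]]
Trace = -14 + 12 = -2
Determinant = -14*12 - (-5)^2 = -193
Discriminant = (-2)^2 - 4*-193 = 776.0
Eigenvalues: lambda_1 = -14.9284, lambda_2 = 12.9284
The function is not convex.

0


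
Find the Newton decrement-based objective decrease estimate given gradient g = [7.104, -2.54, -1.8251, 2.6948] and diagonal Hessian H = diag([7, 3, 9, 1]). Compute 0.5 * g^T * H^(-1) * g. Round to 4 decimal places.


Step 1: H is diagonal, so H^(-1) * g = [1.0149, -0.8467, -0.2028, 2.6948].
Step 2: g^T H^(-1) g = sum_i g_i^2 / H_ii
  = (7.104)^2/7 + (-2.54)^2/3 + (-1.8251)^2/9 + (2.6948)^2/1
  = 7.2095 + 2.1505 + 0.3701 + 7.2619 = 16.9921
Step 3: Objective decrease = 0.5 * g^T H^(-1) g = 8.4961


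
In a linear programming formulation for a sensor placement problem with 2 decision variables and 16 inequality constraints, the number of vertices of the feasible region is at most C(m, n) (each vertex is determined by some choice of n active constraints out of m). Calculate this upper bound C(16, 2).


Each vertex corresponds to some choice of n active constraints out of m, so the number of vertices is at most C(m, n) = m! / (n!(m-n)!).
m = 16, n = 2
Numerator: 16 * 15
Denominator: 2! = 2
C(16, 2) = 120


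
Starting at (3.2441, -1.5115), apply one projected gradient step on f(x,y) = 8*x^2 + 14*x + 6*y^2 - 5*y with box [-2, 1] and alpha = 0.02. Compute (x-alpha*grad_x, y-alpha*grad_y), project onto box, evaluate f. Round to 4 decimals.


Step 1: Compute gradient at (3.2441, -1.5115).
grad_x = 2*8*3.2441 + 14 = 65.9056
grad_y = 2*6*-1.5115 - 5 = -23.138
Step 2: Gradient step.
x_raw = 3.2441 - 0.02*65.9056 = 1.926
y_raw = -1.5115 - 0.02*-23.138 = -1.0487
Step 3: Project onto [-2, 1].
x_proj = clip(1.926) = 1.0
y_proj = clip(-1.0487) = -1.0487
Step 4: Evaluate f.
f(1.0, -1.0487) = 33.8428


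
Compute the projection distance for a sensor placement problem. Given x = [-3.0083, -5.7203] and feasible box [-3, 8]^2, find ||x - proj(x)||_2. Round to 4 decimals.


Project each component onto [-3, 8].
clip(-3.0083) = -3.0, clip(-5.7203) = -3.0
Projection = [-3.0, -3.0]
Squared diffs: [0.0001, 7.4]
Distance = sqrt(7.4001) = 2.7203


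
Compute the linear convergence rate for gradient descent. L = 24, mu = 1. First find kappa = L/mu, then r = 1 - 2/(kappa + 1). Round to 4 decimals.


Step 1: Compute the condition number.
kappa = L/mu = 24/1 = 24.0
Step 2: Compute the convergence rate.
r = 1 - 2/(kappa + 1) = 1 - 2*mu/(L + mu) = (L - mu)/(L + mu) = 23/25 = 0.92


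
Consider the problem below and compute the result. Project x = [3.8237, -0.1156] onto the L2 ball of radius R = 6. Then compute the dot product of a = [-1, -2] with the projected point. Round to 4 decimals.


Step 1: Compute ||x|| (intermediates to 6 decimals).
||x|| = sqrt(3.8237^2 + (-0.1156)^2) = 3.825447
Step 2: Project.
Since ||x|| <= R, proj = x (no scaling needed).
proj(x) = [3.8237, -0.1156]
Step 3: Dot product.
a^T * proj(x) = -1*3.8237 - 2*(-0.1156) = -3.5925


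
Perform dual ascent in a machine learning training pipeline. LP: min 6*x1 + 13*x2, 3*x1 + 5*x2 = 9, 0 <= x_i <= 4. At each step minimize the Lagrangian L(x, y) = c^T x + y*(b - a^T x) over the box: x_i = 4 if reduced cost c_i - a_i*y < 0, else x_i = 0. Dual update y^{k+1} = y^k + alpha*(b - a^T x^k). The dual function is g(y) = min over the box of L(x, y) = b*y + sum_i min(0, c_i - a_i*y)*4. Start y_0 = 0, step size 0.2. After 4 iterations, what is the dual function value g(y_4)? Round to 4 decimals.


Dual ascent for LP: min 6*x1 + 13*x2, 3*x1 + 5*x2 = 9, 0 <= x_i <= 4
Step 1: y^k = 0.0, reduced costs: (6.0, 13.0)
  x^k = (0.0, 0.0), subgradient = b - a^T x = 9.0
  y^{k+1} = 0.0 + 0.2*9.0 = 1.8
Step 2: y^k = 1.8, reduced costs: (0.6, 4.0)
  x^k = (0.0, 0.0), subgradient = b - a^T x = 9.0
  y^{k+1} = 1.8 + 0.2*9.0 = 3.6
Step 3: y^k = 3.6, reduced costs: (-4.8, -5.0)
  x^k = (4.0, 4.0), subgradient = b - a^T x = -23.0
  y^{k+1} = 3.6 + 0.2*-23.0 = -1.0
Step 4: y^k = -1.0, reduced costs: (9.0, 18.0)
  x^k = (0.0, 0.0), subgradient = b - a^T x = 9.0
  y^{k+1} = -1.0 + 0.2*9.0 = 0.8
Dual objective at y_4 = 0.8: reduced costs (3.6, 9.0), box minimizer x = (0.0, 0.0)
g(y_4) = b*y + (c1 - a1*y)*x1 + (c2 - a2*y)*x2 = 9*0.8 + 3.6*0.0 + 9.0*0.0 = 7.2 + 0.0 + 0.0 = 7.2


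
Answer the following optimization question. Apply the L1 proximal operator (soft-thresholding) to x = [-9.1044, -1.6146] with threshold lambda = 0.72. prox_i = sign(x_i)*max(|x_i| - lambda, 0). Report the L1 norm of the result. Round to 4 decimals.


Soft-thresholding with lambda = 0.72:
prox(-9.1044) = sign(-9.1044)*max(|-9.1044| - 0.72, 0) = -8.3844
prox(-1.6146) = sign(-1.6146)*max(|-1.6146| - 0.72, 0) = -0.8946
prox(x) = [-8.3844, -0.8946]
||prox(x)||_1 = 8.3844 + 0.8946 = 9.279


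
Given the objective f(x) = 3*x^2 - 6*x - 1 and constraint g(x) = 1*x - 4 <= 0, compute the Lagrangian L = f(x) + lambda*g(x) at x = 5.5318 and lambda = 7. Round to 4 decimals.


Step 1: Evaluate f(x).
f(5.5318) = 3*5.5318^2 - 6*5.5318 - 1 = 57.6116
Step 2: Evaluate g(x).
g(5.5318) = 1*5.5318 - 4 = 1.5318
Step 3: Compute Lagrangian.
L = 57.6116 + 7*1.5318 = 68.3342


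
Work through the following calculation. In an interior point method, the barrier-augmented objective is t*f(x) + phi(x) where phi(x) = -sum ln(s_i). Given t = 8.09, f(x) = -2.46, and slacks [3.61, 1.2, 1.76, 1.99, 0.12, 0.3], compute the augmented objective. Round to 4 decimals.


Step 1: Compute log-barrier.
ln values: [1.2837, 0.1823, 0.5653, 0.6881, -2.1203, -1.204]
phi = -(1.2837 + 0.1823 + 0.5653 + 0.6881 - 2.1203 - 1.204) = 0.6048
Step 2: Compute augmented objective.
t*f(x) = 8.09*-2.46 = -19.9014
Total = -19.9014 + 0.6048 = -19.2966


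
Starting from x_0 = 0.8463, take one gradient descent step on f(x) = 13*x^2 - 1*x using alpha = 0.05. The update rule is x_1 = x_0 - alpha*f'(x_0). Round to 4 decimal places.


We compute the gradient at x_0 and apply the update.
f'(x) = 26*x - 1
f'(0.8463) = 26*0.8463 - 1 = 21.0038
x_1 = 0.8463 - 0.05*21.0038 = -0.2039


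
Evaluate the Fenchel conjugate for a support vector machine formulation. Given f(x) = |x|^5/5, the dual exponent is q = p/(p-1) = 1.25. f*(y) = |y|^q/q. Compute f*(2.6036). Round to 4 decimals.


The conjugate exponent q satisfies 1/p + 1/q = 1.
p = 5, so q = 5/(5 - 1) = 1.25
|y|^q = 2.6036^1.25 = 3.3073
f*(2.6036) = 3.3073 / 1.25 = 2.6458


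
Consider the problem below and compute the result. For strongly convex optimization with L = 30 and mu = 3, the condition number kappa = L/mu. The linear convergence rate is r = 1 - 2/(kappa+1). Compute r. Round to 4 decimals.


Step 1: Compute the condition number.
kappa = L/mu = 30/3 = 10.0
Step 2: Compute the convergence rate.
r = 1 - 2/(kappa + 1) = 1 - 2*mu/(L + mu) = (L - mu)/(L + mu) = 27/33 = 0.8182


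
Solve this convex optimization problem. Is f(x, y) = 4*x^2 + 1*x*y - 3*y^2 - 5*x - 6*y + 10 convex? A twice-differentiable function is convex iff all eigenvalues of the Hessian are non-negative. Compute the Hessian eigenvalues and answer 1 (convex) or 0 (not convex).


The Hessian of f(x,y) = 4*x^2 + 1*x*y - 3*y^2 - 5*x - 6*y + 10 is:
H = [[8, 1], [1, -6]]
Trace = 8 - 6 = 2
Determinant = 8*-6 - (1)^2 = -49
Discriminant = (2)^2 - 4*-49 = 200.0
Eigenvalues: lambda_1 = -6.0711, lambda_2 = 8.0711
The function is not convex.

0


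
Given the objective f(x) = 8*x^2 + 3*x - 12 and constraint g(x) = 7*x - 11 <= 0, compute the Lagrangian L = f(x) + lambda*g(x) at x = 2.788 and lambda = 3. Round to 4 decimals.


Step 1: Evaluate f(x).
f(2.788) = 8*2.788^2 + 3*2.788 - 12 = 58.5476
Step 2: Evaluate g(x).
g(2.788) = 7*2.788 - 11 = 8.516
Step 3: Compute Lagrangian.
L = 58.5476 + 3*8.516 = 84.0956


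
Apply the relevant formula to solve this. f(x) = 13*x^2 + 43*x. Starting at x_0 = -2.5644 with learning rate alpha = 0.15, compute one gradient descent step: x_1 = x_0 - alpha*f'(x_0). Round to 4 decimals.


We compute the gradient at x_0 and apply the update.
f'(x) = 26*x + 43
f'(-2.5644) = 26*-2.5644 + 43 = -23.6744
x_1 = -2.5644 - 0.15*-23.6744 = 0.9868


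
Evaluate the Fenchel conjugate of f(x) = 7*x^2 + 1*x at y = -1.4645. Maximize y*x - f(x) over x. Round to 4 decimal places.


f*(y) = sup_x {y*x - a*x^2 - b*x} = sup_x {(y-b)*x - a*x^2}
FOC: (y - b) - 2a*x = 0 => x* = (y - b)/(2a)
x* = (-1.4645 - 1)/(2*7) = -0.176
f*(-1.4645) = (y-b)^2/(4a) = (-1.4645 - 1)^2/(4*7)
= 6.0738/28 = 0.2169


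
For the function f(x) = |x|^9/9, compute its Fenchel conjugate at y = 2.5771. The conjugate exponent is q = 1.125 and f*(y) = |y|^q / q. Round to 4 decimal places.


The conjugate exponent q satisfies 1/p + 1/q = 1.
p = 9, so q = 9/(9 - 1) = 1.125
|y|^q = 2.5771^1.125 = 2.9008
f*(2.5771) = 2.9008 / 1.125 = 2.5785


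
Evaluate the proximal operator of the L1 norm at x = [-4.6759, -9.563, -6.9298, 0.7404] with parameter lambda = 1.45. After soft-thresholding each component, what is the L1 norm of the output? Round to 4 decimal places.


Soft-thresholding with lambda = 1.45:
prox(-4.6759) = sign(-4.6759)*max(|-4.6759| - 1.45, 0) = -3.2259
prox(-9.563) = sign(-9.563)*max(|-9.563| - 1.45, 0) = -8.113
prox(-6.9298) = sign(-6.9298)*max(|-6.9298| - 1.45, 0) = -5.4798
prox(0.7404) = sign(0.7404)*max(|0.7404| - 1.45, 0) = 0.0
prox(x) = [-3.2259, -8.113, -5.4798, 0.0]
||prox(x)||_1 = 3.2259 + 8.113 + 5.4798 + 0.0 = 16.8187


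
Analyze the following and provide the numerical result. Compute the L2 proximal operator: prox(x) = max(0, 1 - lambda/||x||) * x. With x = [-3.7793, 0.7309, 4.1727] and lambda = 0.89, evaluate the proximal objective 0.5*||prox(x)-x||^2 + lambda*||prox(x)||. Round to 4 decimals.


Step 1: Compute ||x||.
||x|| = 5.677
Step 2: Compute scaling factor.
scale = max(0, 1 - 0.89/5.677) = 0.8432
Step 3: prox(x) = [-3.1868, 0.6163, 3.5185]
||prox(x)|| = 4.787
Step 4: Proximal objective.
0.5*||prox-x||^2 = 0.3961
lambda*||prox|| = 4.2604
Total = 4.6565


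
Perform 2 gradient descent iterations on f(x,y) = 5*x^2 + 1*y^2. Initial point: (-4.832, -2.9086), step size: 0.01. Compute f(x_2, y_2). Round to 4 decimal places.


Gradient descent on f(x,y) = 5*x^2 + 1*y^2.
Starting point: (-4.832, -2.9086), alpha = 0.01
Step 1: grad_x = 2*5*-4.832 = -48.32, grad_y = 2*1*-2.9086 = -5.8172
  x_1 = -4.832 - 0.01*-48.32 = -4.3488
  y_1 = -2.9086 - 0.01*-5.8172 = -2.8504
Step 2: grad_x = 2*5*-4.3488 = -43.488, grad_y = 2*1*-2.8504 = -5.7009
  x_2 = -4.3488 - 0.01*-43.488 = -3.9139
  y_2 = -2.8504 - 0.01*-5.7009 = -2.7934
f(-3.9139, -2.7934) = 5*(-3.9139)^2 + 1*(-2.7934)^2 = 84.397


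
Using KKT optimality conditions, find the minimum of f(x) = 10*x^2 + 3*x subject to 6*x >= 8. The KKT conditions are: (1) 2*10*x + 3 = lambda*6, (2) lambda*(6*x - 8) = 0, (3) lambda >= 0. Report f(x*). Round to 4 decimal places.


Step 1: Try lambda = 0 (constraint inactive).
x_unc = -3/(2*10) = -0.15
Check: 6*-0.15 = -0.9 < 8 -- violated!
Step 2: Constraint must be active: 6*x = 8
x* = 8/6 = 4/3 = 1.3333 (rounded; the exact value 4/3 is used below)
lambda = (2*10*(4/3) + 3)/6 = 4.9444
Step 3: Compute optimal value.
f(x*) = 10*(4/3)^2 + 3*(4/3) = 21.7778


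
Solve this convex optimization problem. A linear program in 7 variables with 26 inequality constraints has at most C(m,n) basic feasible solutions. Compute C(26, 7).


Each vertex corresponds to some choice of n active constraints out of m, so the number of vertices is at most C(m, n) = m! / (n!(m-n)!).
m = 26, n = 7
Numerator: 26 * 25 * 24 * 23 * 22 * 21 * 20
Denominator: 7! = 5040
C(26, 7) = 657800


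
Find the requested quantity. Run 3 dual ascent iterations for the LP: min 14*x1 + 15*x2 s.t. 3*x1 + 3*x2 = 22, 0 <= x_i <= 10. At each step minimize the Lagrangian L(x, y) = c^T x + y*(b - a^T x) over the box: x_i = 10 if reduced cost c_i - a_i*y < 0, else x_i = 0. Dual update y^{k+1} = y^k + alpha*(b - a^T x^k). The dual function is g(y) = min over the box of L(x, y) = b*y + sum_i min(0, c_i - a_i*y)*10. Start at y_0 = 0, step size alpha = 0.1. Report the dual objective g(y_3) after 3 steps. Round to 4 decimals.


Dual ascent for LP: min 14*x1 + 15*x2, 3*x1 + 3*x2 = 22, 0 <= x_i <= 10
Step 1: y^k = 0.0, reduced costs: (14.0, 15.0)
  x^k = (0.0, 0.0), subgradient = b - a^T x = 22.0
  y^{k+1} = 0.0 + 0.1*22.0 = 2.2
Step 2: y^k = 2.2, reduced costs: (7.4, 8.4)
  x^k = (0.0, 0.0), subgradient = b - a^T x = 22.0
  y^{k+1} = 2.2 + 0.1*22.0 = 4.4
Step 3: y^k = 4.4, reduced costs: (0.8, 1.8)
  x^k = (0.0, 0.0), subgradient = b - a^T x = 22.0
  y^{k+1} = 4.4 + 0.1*22.0 = 6.6
Dual objective at y_3 = 6.6: reduced costs (-5.8, -4.8), box minimizer x = (10.0, 10.0)
g(y_3) = b*y + (c1 - a1*y)*x1 + (c2 - a2*y)*x2 = 22*6.6 + (-5.8)*10.0 + (-4.8)*10.0 = 145.2 - 58.0 - 48.0 = 39.2


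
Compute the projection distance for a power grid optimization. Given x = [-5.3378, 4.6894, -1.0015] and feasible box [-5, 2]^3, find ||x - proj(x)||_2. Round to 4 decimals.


Project each component onto [-5, 2].
clip(-5.3378) = -5.0, clip(4.6894) = 2.0, clip(-1.0015) = -1.0015
Projection = [-5.0, 2.0, -1.0015]
Squared diffs: [0.1141, 7.2329, 0.0]
Distance = sqrt(7.347) = 2.7105


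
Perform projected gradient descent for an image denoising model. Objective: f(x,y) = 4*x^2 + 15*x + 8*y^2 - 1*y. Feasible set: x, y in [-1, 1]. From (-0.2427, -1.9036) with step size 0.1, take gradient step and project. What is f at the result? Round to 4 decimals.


Step 1: Compute gradient at (-0.2427, -1.9036).
grad_x = 2*4*-0.2427 + 15 = 13.0584
grad_y = 2*8*-1.9036 - 1 = -31.4576
Step 2: Gradient step.
x_raw = -0.2427 - 0.1*13.0584 = -1.5485
y_raw = -1.9036 - 0.1*-31.4576 = 1.2422
Step 3: Project onto [-1, 1].
x_proj = clip(-1.5485) = -1.0
y_proj = clip(1.2422) = 1.0
Step 4: Evaluate f.
f(-1.0, 1.0) = -4.0


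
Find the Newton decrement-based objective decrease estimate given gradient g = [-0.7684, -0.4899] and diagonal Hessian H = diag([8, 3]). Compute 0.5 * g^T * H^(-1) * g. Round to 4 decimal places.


Step 1: H is diagonal, so H^(-1) * g = [-0.0961, -0.1633].
Step 2: g^T H^(-1) g = sum_i g_i^2 / H_ii
  = (-0.7684)^2/8 + (-0.4899)^2/3
  = 0.0738 + 0.08 = 0.1538
Step 3: Objective decrease = 0.5 * g^T H^(-1) g = 0.0769


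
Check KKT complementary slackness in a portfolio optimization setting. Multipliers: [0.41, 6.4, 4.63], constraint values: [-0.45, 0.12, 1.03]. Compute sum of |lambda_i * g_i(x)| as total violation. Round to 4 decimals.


KKT complementary slackness check:
lambda_1 * g_1 = 0.41 * -0.45 = -0.1845
lambda_2 * g_2 = 6.4 * 0.12 = 0.768
lambda_3 * g_3 = 4.63 * 1.03 = 4.7689
Total violation = 0.1845 + 0.768 + 4.7689 = 5.7214


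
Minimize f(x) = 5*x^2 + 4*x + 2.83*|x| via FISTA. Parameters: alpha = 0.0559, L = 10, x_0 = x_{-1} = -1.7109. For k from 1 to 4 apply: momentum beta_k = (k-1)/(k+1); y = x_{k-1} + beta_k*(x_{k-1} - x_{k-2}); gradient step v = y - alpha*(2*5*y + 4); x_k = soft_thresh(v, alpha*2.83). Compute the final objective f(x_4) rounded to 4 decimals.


FISTA on f(x) = 5*x^2 + 4*x + 2.83*|x|
L = 10, alpha = 0.0559
Iteration 1: beta = 0.0, y = -1.7109 + 0.0*(-1.7109 + 1.7109) = -1.7109
  grad(y) = -13.109, v = y - alpha*grad = -0.9781
  prox(v) = soft_thresh(-0.9781, 0.1582) = -0.8199
Iteration 2: beta = 0.3333, y = -0.8199 + 0.3333*(-0.8199 + 1.7109) = -0.5229
  grad(y) = -1.2291, v = y - alpha*grad = -0.4542
  prox(v) = soft_thresh(-0.4542, 0.1582) = -0.296
Iteration 3: beta = 0.5, y = -0.296 + 0.5*(-0.296 + 0.8199) = -0.0341
  grad(y) = 3.6594, v = y - alpha*grad = -0.2386
  prox(v) = soft_thresh(-0.2386, 0.1582) = -0.0804
Iteration 4: beta = 0.6, y = -0.0804 + 0.6*(-0.0804 + 0.296) = 0.0489
  grad(y) = 4.4893, v = y - alpha*grad = -0.202
  prox(v) = soft_thresh(-0.202, 0.1582) = -0.0438
f(x_4) = 5*(-0.0438)^2 + 4*(-0.0438) + 2.83*|-0.0438| = -0.0417


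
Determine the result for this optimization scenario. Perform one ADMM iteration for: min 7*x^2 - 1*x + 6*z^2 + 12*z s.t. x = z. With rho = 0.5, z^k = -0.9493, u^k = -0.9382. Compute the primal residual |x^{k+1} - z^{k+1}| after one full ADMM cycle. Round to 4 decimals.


ADMM iteration with rho = 0.5, z^k = -0.9493, u^k = -0.9382
Step 1: x-update.
Minimize 7*x^2 - 1*x + (0.5/2)*(x + 0.9493 - 0.9382)^2
FOC: (2*7 + 0.5)*x = 1 + 0.5*(-0.9493 + 0.9382)
x^{k+1} = 0.0686
Step 2: z-update.
Minimize 6*z^2 + 12*z + (0.5/2)*(0.0686 - z - 0.9382)^2
FOC: (2*6 + 0.5)*z = -12 + 0.5*(0.0686 - 0.9382)
z^{k+1} = -0.9948
Step 3: u-update.
u^{k+1} = -0.9382 + 0.0686 + 0.9948 = 0.1252
Step 4: Primal residual = |0.0686 + 0.9948| = 1.0634


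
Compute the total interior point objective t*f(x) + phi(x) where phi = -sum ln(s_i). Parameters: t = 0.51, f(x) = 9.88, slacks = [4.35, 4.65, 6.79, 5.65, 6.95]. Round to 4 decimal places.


Step 1: Compute log-barrier.
ln values: [1.4702, 1.5369, 1.9155, 1.7317, 1.9387]
phi = -(1.4702 + 1.5369 + 1.9155 + 1.7317 + 1.9387) = -8.5929
Step 2: Compute augmented objective.
t*f(x) = 0.51*9.88 = 5.0388
Total = 5.0388 - 8.5929 = -3.5541


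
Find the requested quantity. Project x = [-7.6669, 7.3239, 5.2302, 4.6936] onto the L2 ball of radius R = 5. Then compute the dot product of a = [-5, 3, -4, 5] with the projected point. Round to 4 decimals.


Step 1: Compute ||x|| (intermediates to 6 decimals).
||x|| = sqrt((-7.6669)^2 + 7.3239^2 + 5.2302^2 + 4.6936^2) = 12.720289
Step 2: Project.
Since ||x|| > R, scale = R/||x|| = 5/12.720289 = 0.393073, proj(x) = scale * x
proj(x) = [-3.013651, 2.878827, 2.05585, 1.844927]
Step 3: Dot product.
a^T * proj(x) = -5*(-3.013651) + 3*2.878827 - 4*2.05585 + 5*1.844927 = 24.706


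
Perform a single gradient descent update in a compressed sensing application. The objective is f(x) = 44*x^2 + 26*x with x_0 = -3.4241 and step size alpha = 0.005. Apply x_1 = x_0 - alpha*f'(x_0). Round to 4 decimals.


We compute the gradient at x_0 and apply the update.
f'(x) = 88*x + 26
f'(-3.4241) = 88*-3.4241 + 26 = -275.3208
x_1 = -3.4241 - 0.005*-275.3208 = -2.0475


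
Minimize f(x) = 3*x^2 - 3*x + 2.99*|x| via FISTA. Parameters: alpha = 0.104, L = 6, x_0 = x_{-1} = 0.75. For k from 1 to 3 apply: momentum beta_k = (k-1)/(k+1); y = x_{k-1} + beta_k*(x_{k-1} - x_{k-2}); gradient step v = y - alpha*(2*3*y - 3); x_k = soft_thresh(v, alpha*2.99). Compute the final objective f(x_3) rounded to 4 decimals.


FISTA on f(x) = 3*x^2 - 3*x + 2.99*|x|
L = 6, alpha = 0.104
Iteration 1: beta = 0.0, y = 0.75 + 0.0*(0.75 - 0.75) = 0.75
  grad(y) = 1.5, v = y - alpha*grad = 0.594
  prox(v) = soft_thresh(0.594, 0.311) = 0.283
Iteration 2: beta = 0.3333, y = 0.283 + 0.3333*(0.283 - 0.75) = 0.1274
  grad(y) = -2.2357, v = y - alpha*grad = 0.3599
  prox(v) = soft_thresh(0.3599, 0.311) = 0.0489
Iteration 3: beta = 0.5, y = 0.0489 + 0.5*(0.0489 - 0.283) = -0.0681
  grad(y) = -3.4087, v = y - alpha*grad = 0.2864
  prox(v) = soft_thresh(0.2864, 0.311) = 0.0
f(x_3) = 3*0.0^2 - 3*0.0 + 2.99*|0.0| = 0.0


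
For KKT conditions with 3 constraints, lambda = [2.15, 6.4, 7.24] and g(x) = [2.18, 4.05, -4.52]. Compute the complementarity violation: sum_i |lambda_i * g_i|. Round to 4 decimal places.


KKT complementary slackness check:
lambda_1 * g_1 = 2.15 * 2.18 = 4.687
lambda_2 * g_2 = 6.4 * 4.05 = 25.92
lambda_3 * g_3 = 7.24 * -4.52 = -32.7248
Total violation = 4.687 + 25.92 + 32.7248 = 63.3318


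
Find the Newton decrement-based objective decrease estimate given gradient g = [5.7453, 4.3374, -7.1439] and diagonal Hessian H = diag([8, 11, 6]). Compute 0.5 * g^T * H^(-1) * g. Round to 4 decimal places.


Step 1: H is diagonal, so H^(-1) * g = [0.7182, 0.3943, -1.1907].
Step 2: g^T H^(-1) g = sum_i g_i^2 / H_ii
  = (5.7453)^2/8 + (4.3374)^2/11 + (-7.1439)^2/6
  = 4.1261 + 1.7103 + 8.5059 = 14.3422
Step 3: Objective decrease = 0.5 * g^T H^(-1) g = 7.1711


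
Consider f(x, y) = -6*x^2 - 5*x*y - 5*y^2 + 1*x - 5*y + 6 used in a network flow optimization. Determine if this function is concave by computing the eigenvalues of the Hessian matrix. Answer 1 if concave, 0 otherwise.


The Hessian of f(x,y) = -6*x^2 - 5*x*y - 5*y^2 + 1*x - 5*y + 6 is:
H = [[-12, -5], [-5, -10]]
Trace = -12 - 10 = -22
Determinant = -12*-10 - (-5)^2 = 95
Discriminant = (-22)^2 - 4*95 = 104.0
Eigenvalues: lambda_1 = -16.099, lambda_2 = -5.901
The function is concave.

1


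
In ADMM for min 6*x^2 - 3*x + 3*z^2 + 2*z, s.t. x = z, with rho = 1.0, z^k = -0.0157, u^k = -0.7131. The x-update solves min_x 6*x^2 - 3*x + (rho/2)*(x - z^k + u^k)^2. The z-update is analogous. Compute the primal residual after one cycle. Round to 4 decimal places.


ADMM iteration with rho = 1.0, z^k = -0.0157, u^k = -0.7131
Step 1: x-update.
Minimize 6*x^2 - 3*x + (1.0/2)*(x + 0.0157 - 0.7131)^2
FOC: (2*6 + 1.0)*x = 3 + 1.0*(-0.0157 + 0.7131)
x^{k+1} = 0.2844
Step 2: z-update.
Minimize 3*z^2 + 2*z + (1.0/2)*(0.2844 - z - 0.7131)^2
FOC: (2*3 + 1.0)*z = -2 + 1.0*(0.2844 - 0.7131)
z^{k+1} = -0.347
Step 3: u-update.
u^{k+1} = -0.7131 + 0.2844 + 0.347 = -0.0817
Step 4: Primal residual = |0.2844 + 0.347| = 0.6314


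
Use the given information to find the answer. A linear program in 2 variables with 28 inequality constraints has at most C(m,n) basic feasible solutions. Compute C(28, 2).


Each vertex corresponds to some choice of n active constraints out of m, so the number of vertices is at most C(m, n) = m! / (n!(m-n)!).
m = 28, n = 2
Numerator: 28 * 27
Denominator: 2! = 2
C(28, 2) = 378


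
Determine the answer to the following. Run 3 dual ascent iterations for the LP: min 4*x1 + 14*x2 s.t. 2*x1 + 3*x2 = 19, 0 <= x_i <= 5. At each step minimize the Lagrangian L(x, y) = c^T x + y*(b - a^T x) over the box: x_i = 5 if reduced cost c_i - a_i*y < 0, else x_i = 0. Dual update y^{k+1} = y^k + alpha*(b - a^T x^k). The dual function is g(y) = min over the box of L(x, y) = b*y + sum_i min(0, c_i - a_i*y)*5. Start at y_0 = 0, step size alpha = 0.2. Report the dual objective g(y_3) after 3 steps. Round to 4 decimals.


Dual ascent for LP: min 4*x1 + 14*x2, 2*x1 + 3*x2 = 19, 0 <= x_i <= 5
Step 1: y^k = 0.0, reduced costs: (4.0, 14.0)
  x^k = (0.0, 0.0), subgradient = b - a^T x = 19.0
  y^{k+1} = 0.0 + 0.2*19.0 = 3.8
Step 2: y^k = 3.8, reduced costs: (-3.6, 2.6)
  x^k = (5.0, 0.0), subgradient = b - a^T x = 9.0
  y^{k+1} = 3.8 + 0.2*9.0 = 5.6
Step 3: y^k = 5.6, reduced costs: (-7.2, -2.8)
  x^k = (5.0, 5.0), subgradient = b - a^T x = -6.0
  y^{k+1} = 5.6 + 0.2*-6.0 = 4.4
Dual objective at y_3 = 4.4: reduced costs (-4.8, 0.8), box minimizer x = (5.0, 0.0)
g(y_3) = b*y + (c1 - a1*y)*x1 + (c2 - a2*y)*x2 = 19*4.4 + (-4.8)*5.0 + 0.8*0.0 = 83.6 - 24.0 + 0.0 = 59.6


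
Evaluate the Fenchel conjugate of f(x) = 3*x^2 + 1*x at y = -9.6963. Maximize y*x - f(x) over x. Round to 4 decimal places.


f*(y) = sup_x {y*x - a*x^2 - b*x} = sup_x {(y-b)*x - a*x^2}
FOC: (y - b) - 2a*x = 0 => x* = (y - b)/(2a)
x* = (-9.6963 - 1)/(2*3) = -1.7827
f*(-9.6963) = (y-b)^2/(4a) = (-9.6963 - 1)^2/(4*3)
= 114.4108/12 = 9.5342


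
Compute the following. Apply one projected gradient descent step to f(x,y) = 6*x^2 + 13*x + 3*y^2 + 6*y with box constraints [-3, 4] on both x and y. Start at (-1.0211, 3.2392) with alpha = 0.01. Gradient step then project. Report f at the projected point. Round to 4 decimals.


Step 1: Compute gradient at (-1.0211, 3.2392).
grad_x = 2*6*-1.0211 + 13 = 0.7468
grad_y = 2*3*3.2392 + 6 = 25.4352
Step 2: Gradient step.
x_raw = -1.0211 - 0.01*0.7468 = -1.0286
y_raw = 3.2392 - 0.01*25.4352 = 2.9848
Step 3: Project onto [-3, 4].
x_proj = clip(-1.0286) = -1.0286
y_proj = clip(2.9848) = 2.9848
Step 4: Evaluate f.
f(-1.0286, 2.9848) = 37.6134


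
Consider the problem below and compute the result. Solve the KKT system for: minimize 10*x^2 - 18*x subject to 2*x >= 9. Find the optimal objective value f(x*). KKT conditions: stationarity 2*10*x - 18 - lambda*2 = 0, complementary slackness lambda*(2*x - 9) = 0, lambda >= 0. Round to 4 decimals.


Step 1: Try lambda = 0 (constraint inactive).
x_unc = 18/(2*10) = 0.9
Check: 2*0.9 = 1.8 < 9 -- violated!
Step 2: Constraint must be active: 2*x = 9
x* = 9/2 = 4.5
lambda = (2*10*4.5 - 18)/2 = 36.0
Step 3: Compute optimal value.
f(x*) = 10*4.5^2 - 18*4.5 = 121.5


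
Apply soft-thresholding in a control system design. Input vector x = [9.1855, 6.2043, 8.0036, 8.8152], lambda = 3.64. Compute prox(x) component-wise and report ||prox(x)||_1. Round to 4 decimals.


Soft-thresholding with lambda = 3.64:
prox(9.1855) = sign(9.1855)*max(|9.1855| - 3.64, 0) = 5.5455
prox(6.2043) = sign(6.2043)*max(|6.2043| - 3.64, 0) = 2.5643
prox(8.0036) = sign(8.0036)*max(|8.0036| - 3.64, 0) = 4.3636
prox(8.8152) = sign(8.8152)*max(|8.8152| - 3.64, 0) = 5.1752
prox(x) = [5.5455, 2.5643, 4.3636, 5.1752]
||prox(x)||_1 = 5.5455 + 2.5643 + 4.3636 + 5.1752 = 17.6486


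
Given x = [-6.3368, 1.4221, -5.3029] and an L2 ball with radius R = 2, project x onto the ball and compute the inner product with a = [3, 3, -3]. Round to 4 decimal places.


Step 1: Compute ||x|| (intermediates to 6 decimals).
||x|| = sqrt((-6.3368)^2 + 1.4221^2 + (-5.3029)^2) = 8.384399
Step 2: Project.
Since ||x|| > R, scale = R/||x|| = 2/8.384399 = 0.238538, proj(x) = scale * x
proj(x) = [-1.511568, 0.339225, -1.264943]
Step 3: Dot product.
a^T * proj(x) = 3*(-1.511568) + 3*0.339225 - 3*(-1.264943) = 0.2778


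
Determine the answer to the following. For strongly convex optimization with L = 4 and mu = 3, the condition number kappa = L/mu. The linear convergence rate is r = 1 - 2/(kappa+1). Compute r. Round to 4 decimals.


Step 1: Compute the condition number.
kappa = L/mu = 4/3 = 1.3333
Step 2: Compute the convergence rate.
r = 1 - 2/(kappa + 1) = 1 - 2*mu/(L + mu) = (L - mu)/(L + mu) = 1/7 = 0.1429


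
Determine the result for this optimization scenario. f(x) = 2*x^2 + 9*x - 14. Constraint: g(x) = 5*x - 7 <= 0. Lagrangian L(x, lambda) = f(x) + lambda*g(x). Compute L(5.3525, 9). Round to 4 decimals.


Step 1: Evaluate f(x).
f(5.3525) = 2*5.3525^2 + 9*5.3525 - 14 = 91.471
Step 2: Evaluate g(x).
g(5.3525) = 5*5.3525 - 7 = 19.7625
Step 3: Compute Lagrangian.
L = 91.471 + 9*19.7625 = 269.3335


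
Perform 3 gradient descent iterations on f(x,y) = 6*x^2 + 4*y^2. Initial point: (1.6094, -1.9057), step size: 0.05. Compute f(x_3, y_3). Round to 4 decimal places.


Gradient descent on f(x,y) = 6*x^2 + 4*y^2.
Starting point: (1.6094, -1.9057), alpha = 0.05
Step 1: grad_x = 2*6*1.6094 = 19.3128, grad_y = 2*4*-1.9057 = -15.2456
  x_1 = 1.6094 - 0.05*19.3128 = 0.6438
  y_1 = -1.9057 - 0.05*-15.2456 = -1.1434
Step 2: grad_x = 2*6*0.6438 = 7.7251, grad_y = 2*4*-1.1434 = -9.1474
  x_2 = 0.6438 - 0.05*7.7251 = 0.2575
  y_2 = -1.1434 - 0.05*-9.1474 = -0.6861
Step 3: grad_x = 2*6*0.2575 = 3.09, grad_y = 2*4*-0.6861 = -5.4884
  x_3 = 0.2575 - 0.05*3.09 = 0.103
  y_3 = -0.6861 - 0.05*-5.4884 = -0.4116
f(0.103, -0.4116) = 6*0.103^2 + 4*(-0.4116)^2 = 0.7414


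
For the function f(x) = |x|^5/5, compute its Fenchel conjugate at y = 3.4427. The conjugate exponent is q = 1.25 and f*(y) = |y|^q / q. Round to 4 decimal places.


The conjugate exponent q satisfies 1/p + 1/q = 1.
p = 5, so q = 5/(5 - 1) = 1.25
|y|^q = 3.4427^1.25 = 4.6895
f*(3.4427) = 4.6895 / 1.25 = 3.7516


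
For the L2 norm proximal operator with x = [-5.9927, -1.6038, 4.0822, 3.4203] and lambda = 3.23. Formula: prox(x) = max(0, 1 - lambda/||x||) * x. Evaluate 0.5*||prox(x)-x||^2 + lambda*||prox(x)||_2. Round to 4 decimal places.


Step 1: Compute ||x||.
||x|| = 8.176
Step 2: Compute scaling factor.
scale = max(0, 1 - 3.23/8.176) = 0.6049
Step 3: prox(x) = [-3.6252, -0.9702, 2.4695, 2.0691]
||prox(x)|| = 4.946
Step 4: Proximal objective.
0.5*||prox-x||^2 = 5.2165
lambda*||prox|| = 15.9756
Total = 21.1921


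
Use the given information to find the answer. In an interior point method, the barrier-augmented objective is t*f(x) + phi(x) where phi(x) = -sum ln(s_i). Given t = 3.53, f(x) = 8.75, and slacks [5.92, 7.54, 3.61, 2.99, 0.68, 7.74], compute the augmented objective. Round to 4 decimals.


Step 1: Compute log-barrier.
ln values: [1.7783, 2.0202, 1.2837, 1.0953, -0.3857, 2.0464]
phi = -(1.7783 + 2.0202 + 1.2837 + 1.0953 - 0.3857 + 2.0464) = -7.8383
Step 2: Compute augmented objective.
t*f(x) = 3.53*8.75 = 30.8875
Total = 30.8875 - 7.8383 = 23.0492


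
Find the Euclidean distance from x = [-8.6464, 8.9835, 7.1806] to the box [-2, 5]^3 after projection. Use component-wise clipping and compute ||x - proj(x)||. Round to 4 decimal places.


Project each component onto [-2, 5].
clip(-8.6464) = -2.0, clip(8.9835) = 5.0, clip(7.1806) = 5.0
Projection = [-2.0, 5.0, 5.0]
Squared diffs: [44.1746, 15.8683, 4.755]
Distance = sqrt(64.7979) = 8.0497


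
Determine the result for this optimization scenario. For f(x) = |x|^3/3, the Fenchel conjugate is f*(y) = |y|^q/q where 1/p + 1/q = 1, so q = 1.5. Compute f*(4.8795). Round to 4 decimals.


The conjugate exponent q satisfies 1/p + 1/q = 1.
p = 3, so q = 3/(3 - 1) = 1.5
|y|^q = 4.8795^1.5 = 10.7786
f*(4.8795) = 10.7786 / 1.5 = 7.1857


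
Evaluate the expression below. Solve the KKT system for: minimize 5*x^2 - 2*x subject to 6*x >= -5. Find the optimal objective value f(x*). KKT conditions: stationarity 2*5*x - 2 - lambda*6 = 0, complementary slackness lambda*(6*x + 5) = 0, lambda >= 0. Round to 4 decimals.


Step 1: Try lambda = 0 (constraint inactive).
Stationarity: 2*5*x - 2 = 0
x* = 2/(2*5) = 0.2
Check constraint: 6*0.2 = 1.2 >= -5 -- satisfied.
Step 2: Compute optimal value.
f(x*) = 5*0.2^2 - 2*0.2 = -0.2


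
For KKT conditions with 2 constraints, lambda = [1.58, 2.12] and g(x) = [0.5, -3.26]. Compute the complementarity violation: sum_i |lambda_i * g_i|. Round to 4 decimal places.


KKT complementary slackness check:
lambda_1 * g_1 = 1.58 * 0.5 = 0.79
lambda_2 * g_2 = 2.12 * -3.26 = -6.9112
Total violation = 0.79 + 6.9112 = 7.7012


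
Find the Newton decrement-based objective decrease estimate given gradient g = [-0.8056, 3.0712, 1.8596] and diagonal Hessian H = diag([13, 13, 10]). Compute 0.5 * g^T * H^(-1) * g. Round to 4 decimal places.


Step 1: H is diagonal, so H^(-1) * g = [-0.062, 0.2362, 0.186].
Step 2: g^T H^(-1) g = sum_i g_i^2 / H_ii
  = (-0.8056)^2/13 + (3.0712)^2/13 + (1.8596)^2/10
  = 0.0499 + 0.7256 + 0.3458 = 1.1213
Step 3: Objective decrease = 0.5 * g^T H^(-1) g = 0.5606


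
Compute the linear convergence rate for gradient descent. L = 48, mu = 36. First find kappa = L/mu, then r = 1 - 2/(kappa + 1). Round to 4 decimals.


Step 1: Compute the condition number.
kappa = L/mu = 48/36 = 1.3333
Step 2: Compute the convergence rate.
r = 1 - 2/(kappa + 1) = 1 - 2*mu/(L + mu) = (L - mu)/(L + mu) = 12/84 = 0.1429


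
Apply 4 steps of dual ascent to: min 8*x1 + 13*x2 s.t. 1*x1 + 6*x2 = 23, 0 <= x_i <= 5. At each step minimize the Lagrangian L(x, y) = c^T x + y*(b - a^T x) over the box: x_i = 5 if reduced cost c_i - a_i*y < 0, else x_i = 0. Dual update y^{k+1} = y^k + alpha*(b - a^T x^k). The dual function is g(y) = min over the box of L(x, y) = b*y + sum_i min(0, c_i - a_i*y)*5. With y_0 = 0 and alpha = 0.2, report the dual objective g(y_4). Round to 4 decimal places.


Dual ascent for LP: min 8*x1 + 13*x2, 1*x1 + 6*x2 = 23, 0 <= x_i <= 5
Step 1: y^k = 0.0, reduced costs: (8.0, 13.0)
  x^k = (0.0, 0.0), subgradient = b - a^T x = 23.0
  y^{k+1} = 0.0 + 0.2*23.0 = 4.6
Step 2: y^k = 4.6, reduced costs: (3.4, -14.6)
  x^k = (0.0, 5.0), subgradient = b - a^T x = -7.0
  y^{k+1} = 4.6 + 0.2*-7.0 = 3.2
Step 3: y^k = 3.2, reduced costs: (4.8, -6.2)
  x^k = (0.0, 5.0), subgradient = b - a^T x = -7.0
  y^{k+1} = 3.2 + 0.2*-7.0 = 1.8
Step 4: y^k = 1.8, reduced costs: (6.2, 2.2)
  x^k = (0.0, 0.0), subgradient = b - a^T x = 23.0
  y^{k+1} = 1.8 + 0.2*23.0 = 6.4
Dual objective at y_4 = 6.4: reduced costs (1.6, -25.4), box minimizer x = (0.0, 5.0)
g(y_4) = b*y + (c1 - a1*y)*x1 + (c2 - a2*y)*x2 = 23*6.4 + 1.6*0.0 + (-25.4)*5.0 = 147.2 + 0.0 - 127.0 = 20.2
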